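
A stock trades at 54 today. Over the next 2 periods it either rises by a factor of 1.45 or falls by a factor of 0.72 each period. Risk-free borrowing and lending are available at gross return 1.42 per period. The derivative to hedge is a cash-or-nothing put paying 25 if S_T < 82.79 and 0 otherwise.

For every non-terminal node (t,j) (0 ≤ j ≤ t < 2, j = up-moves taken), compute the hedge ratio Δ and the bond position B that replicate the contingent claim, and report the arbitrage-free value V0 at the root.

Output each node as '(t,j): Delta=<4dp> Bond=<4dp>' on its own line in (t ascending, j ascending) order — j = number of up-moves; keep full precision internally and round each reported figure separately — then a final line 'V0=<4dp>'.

(0,0): Delta=-0.4283 Bond=24.1243
(1,0): Delta=0.0000 Bond=17.6056
(1,1): Delta=-0.4374 Bond=34.9701
V0=0.9981

Risk-neutral probability p* = (R−d)/(u−d) = (1.42−0.72)/(1.45−0.72) = 0.9589.
At expiry t=2: V(2,0)=25.0000, V(2,1)=25.0000, V(2,2)=0.0000
Node (1,0) S=38.8800: V=(p*·25.0000+(1−p*)·25.0000)/1.42=17.6056; Δ=(25.0000−25.0000)/(56.3760−27.9936)=0.0000; B=V−Δ·S=17.6056
Node (1,1) S=78.3000: V=(p*·0.0000+(1−p*)·25.0000)/1.42=0.7235; Δ=(0.0000−25.0000)/(113.5350−56.3760)=-0.4374; B=V−Δ·S=34.9701
Node (0,0) S=54.0000: V=(p*·0.7235+(1−p*)·17.6056)/1.42=0.9981; Δ=(0.7235−17.6056)/(78.3000−38.8800)=-0.4283; B=V−Δ·S=24.1243
Check: Δ(0,0)·S0 + B(0,0) = 0.9981 = V0.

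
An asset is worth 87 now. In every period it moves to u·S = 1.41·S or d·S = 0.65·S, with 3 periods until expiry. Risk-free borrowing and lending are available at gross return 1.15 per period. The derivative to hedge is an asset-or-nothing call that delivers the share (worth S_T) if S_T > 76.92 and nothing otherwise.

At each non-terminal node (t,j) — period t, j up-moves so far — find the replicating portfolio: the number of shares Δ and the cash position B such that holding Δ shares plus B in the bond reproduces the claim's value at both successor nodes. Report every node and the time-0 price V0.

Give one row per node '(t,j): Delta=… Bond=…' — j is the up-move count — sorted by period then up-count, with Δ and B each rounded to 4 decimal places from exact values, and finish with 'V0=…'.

The replicating-portfolio and risk-neutral prices coincide; use p* = (1.15−0.65)/(1.41−0.65) = 0.6579 for the latter.
Terminal values V(3,·): V(3,0)=0.0000, V(3,1)=0.0000, V(3,2)=112.4271, V(3,3)=243.8802
  t=2,j=0: stock 36.7575 → up 51.8281 (V=0.0000), down 23.8924 (V=0.0000). Price 0.0000; hedge Δ=0.0000, bond B=0.0000.
  t=2,j=1: stock 79.7355 → up 112.4271 (V=112.4271), down 51.8281 (V=0.0000). Price 64.3175; hedge Δ=1.8553, bond B=-83.6128.
  t=2,j=2: stock 172.9647 → up 243.8802 (V=243.8802), down 112.4271 (V=112.4271). Price 172.9647; hedge Δ=1.0000, bond B=0.0000.
  t=1,j=0: stock 56.5500 → up 79.7355 (V=64.3175), down 36.7575 (V=0.0000). Price 36.7949; hedge Δ=1.4965, bond B=-47.8334.
  t=1,j=1: stock 122.6700 → up 172.9647 (V=172.9647), down 79.7355 (V=64.3175). Price 118.0834; hedge Δ=1.1654, bond B=-24.8734.
  t=0,j=0: stock 87.0000 → up 122.6700 (V=118.0834), down 56.5500 (V=36.7949). Price 78.4993; hedge Δ=1.2294, bond B=-28.4592.
The time-0 hedge costs 78.4993, which is the no-arbitrage price.

(0,0): Delta=1.2294 Bond=-28.4592
(1,0): Delta=1.4965 Bond=-47.8334
(1,1): Delta=1.1654 Bond=-24.8734
(2,0): Delta=0.0000 Bond=0.0000
(2,1): Delta=1.8553 Bond=-83.6128
(2,2): Delta=1.0000 Bond=0.0000
V0=78.4993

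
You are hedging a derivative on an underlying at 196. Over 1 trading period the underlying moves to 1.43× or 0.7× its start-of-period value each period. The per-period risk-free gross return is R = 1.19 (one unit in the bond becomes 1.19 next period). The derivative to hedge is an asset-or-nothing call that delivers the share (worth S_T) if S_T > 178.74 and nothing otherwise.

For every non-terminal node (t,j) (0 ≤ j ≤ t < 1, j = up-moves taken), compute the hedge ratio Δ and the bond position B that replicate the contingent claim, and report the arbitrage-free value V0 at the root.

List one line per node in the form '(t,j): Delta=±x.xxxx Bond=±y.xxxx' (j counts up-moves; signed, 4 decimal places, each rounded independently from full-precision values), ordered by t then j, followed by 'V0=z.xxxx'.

Since d<R<u, set p* = (R−d)/(u−d) = 0.6712; price each node as the discounted p*-expectation of its children.
Terminal payoffs: V(1,0)=0.0000, V(1,1)=280.2800
Node (0,0) S=196.0000: V=(p*·280.2800+(1−p*)·0.0000)/1.19=158.0951; Δ=(280.2800−0.0000)/(280.2800−137.2000)=1.9589; B=V−Δ·S=-225.8501
Check: Δ(0,0)·S0 + B(0,0) = 158.0951 = V0.

(0,0): Delta=1.9589 Bond=-225.8501
V0=158.0951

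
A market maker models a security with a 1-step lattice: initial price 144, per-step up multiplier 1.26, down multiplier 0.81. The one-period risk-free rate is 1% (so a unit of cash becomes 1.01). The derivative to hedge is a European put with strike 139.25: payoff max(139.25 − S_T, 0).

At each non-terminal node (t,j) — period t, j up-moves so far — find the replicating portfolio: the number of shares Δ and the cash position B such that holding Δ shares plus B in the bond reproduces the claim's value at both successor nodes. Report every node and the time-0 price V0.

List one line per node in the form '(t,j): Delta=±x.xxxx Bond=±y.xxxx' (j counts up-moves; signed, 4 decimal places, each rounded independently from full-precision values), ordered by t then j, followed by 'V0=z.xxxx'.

(0,0): Delta=-0.3489 Bond=62.6812
V0=12.4367

Risk-neutral probability p* = (R−d)/(u−d) = (1.01−0.81)/(1.26−0.81) = 0.4444.
Terminal values V(1,·): V(1,0)=22.6100, V(1,1)=0.0000
Node (0,0) S=144.0000: V=(p*·0.0000+(1−p*)·22.6100)/1.01=12.4367; Δ=(0.0000−22.6100)/(181.4400−116.6400)=-0.3489; B=V−Δ·S=62.6812
The time-0 hedge costs 12.4367, which is the no-arbitrage price.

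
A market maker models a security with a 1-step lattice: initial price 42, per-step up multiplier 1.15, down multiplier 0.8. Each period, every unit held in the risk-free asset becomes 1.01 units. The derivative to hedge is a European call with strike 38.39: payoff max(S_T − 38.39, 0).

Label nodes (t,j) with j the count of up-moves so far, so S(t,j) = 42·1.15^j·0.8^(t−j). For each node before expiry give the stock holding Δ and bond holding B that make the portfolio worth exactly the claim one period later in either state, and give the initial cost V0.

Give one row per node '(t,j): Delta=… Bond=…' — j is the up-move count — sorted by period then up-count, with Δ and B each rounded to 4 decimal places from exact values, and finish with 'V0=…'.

(0,0): Delta=0.6741 Bond=-22.4272
V0=5.8871

Since d<R<u, set p* = (R−d)/(u−d) = 0.6000; price each node as the discounted p*-expectation of its children.
Terminal values V(1,·): V(1,0)=0.0000, V(1,1)=9.9100
(0,0): S=42.0000. Δ = (V_up−V_dn)/(S_up−S_dn) = (9.9100−0.0000)/(48.3000−33.6000) = 0.6741. V = [p*·9.9100 + (1−p*)·0.0000]/1.01 = 5.8871. B = V − Δ·S = -22.4272.
Self-financing check: at every node Δ·S+B equals the discounted successor values.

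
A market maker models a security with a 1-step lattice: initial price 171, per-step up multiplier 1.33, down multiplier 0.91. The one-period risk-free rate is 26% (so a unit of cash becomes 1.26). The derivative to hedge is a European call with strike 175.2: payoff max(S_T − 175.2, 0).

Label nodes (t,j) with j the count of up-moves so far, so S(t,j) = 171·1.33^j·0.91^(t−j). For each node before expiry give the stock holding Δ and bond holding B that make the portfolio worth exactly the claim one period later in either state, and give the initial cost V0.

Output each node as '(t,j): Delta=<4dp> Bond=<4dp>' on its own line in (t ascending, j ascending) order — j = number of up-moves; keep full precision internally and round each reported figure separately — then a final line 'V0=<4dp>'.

(0,0): Delta=0.7272 Bond=-89.8135
V0=34.5437

No-arbitrage ⇒ martingale measure with p* = (R−d)/(u−d) = 0.8333.
At expiry t=1: V(1,0)=0.0000, V(1,1)=52.2300
Node (0,0) S=171.0000: V=(p*·52.2300+(1−p*)·0.0000)/1.26=34.5437; Δ=(52.2300−0.0000)/(227.4300−155.6100)=0.7272; B=V−Δ·S=-89.8135
Root portfolio cost Δ·171+B reproduces V0=34.5437.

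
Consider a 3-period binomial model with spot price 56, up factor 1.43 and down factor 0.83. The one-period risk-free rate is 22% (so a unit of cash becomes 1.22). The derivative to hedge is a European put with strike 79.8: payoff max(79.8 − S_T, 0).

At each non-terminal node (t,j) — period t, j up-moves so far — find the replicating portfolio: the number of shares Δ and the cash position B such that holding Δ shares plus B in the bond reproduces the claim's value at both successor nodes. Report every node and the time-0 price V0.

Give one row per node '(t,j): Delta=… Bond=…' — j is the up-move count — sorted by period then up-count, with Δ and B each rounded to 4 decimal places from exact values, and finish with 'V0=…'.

No-arbitrage ⇒ martingale measure with p* = (R−d)/(u−d) = 0.6500.
Terminal payoffs: V(3,0)=47.7799, V(3,1)=24.6329, V(3,2)=0.0000, V(3,3)=0.0000
(2,0): S=38.5784. Δ = (V_up−V_dn)/(S_up−S_dn) = (24.6329−47.7799)/(55.1671−32.0201) = -1.0000. V = [p*·24.6329 + (1−p*)·47.7799]/1.22 = 26.8314. B = V − Δ·S = 65.4098.
(2,1): S=66.4664. Δ = (V_up−V_dn)/(S_up−S_dn) = (0.0000−24.6329)/(95.0470−55.1671) = -0.6177. V = [p*·0.0000 + (1−p*)·24.6329]/1.22 = 7.0668. B = V − Δ·S = 48.1216.
(2,2): S=114.5144. Δ = (V_up−V_dn)/(S_up−S_dn) = (0.0000−0.0000)/(163.7556−95.0470) = 0.0000. V = [p*·0.0000 + (1−p*)·0.0000]/1.22 = 0.0000. B = V − Δ·S = 0.0000.
(1,0): S=46.4800. Δ = (V_up−V_dn)/(S_up−S_dn) = (7.0668−26.8314)/(66.4664−38.5784) = -0.7087. V = [p*·7.0668 + (1−p*)·26.8314]/1.22 = 11.4626. B = V − Δ·S = 44.4037.
(1,1): S=80.0800. Δ = (V_up−V_dn)/(S_up−S_dn) = (0.0000−7.0668)/(114.5144−66.4664) = -0.1471. V = [p*·0.0000 + (1−p*)·7.0668]/1.22 = 2.0274. B = V − Δ·S = 13.8054.
(0,0): S=56.0000. Δ = (V_up−V_dn)/(S_up−S_dn) = (2.0274−11.4626)/(80.0800−46.4800) = -0.2808. V = [p*·2.0274 + (1−p*)·11.4626]/1.22 = 4.3686. B = V − Δ·S = 20.0941.
Check: Δ(0,0)·S0 + B(0,0) = 4.3686 = V0.

(0,0): Delta=-0.2808 Bond=20.0941
(1,0): Delta=-0.7087 Bond=44.4037
(1,1): Delta=-0.1471 Bond=13.8054
(2,0): Delta=-1.0000 Bond=65.4098
(2,1): Delta=-0.6177 Bond=48.1216
(2,2): Delta=0.0000 Bond=0.0000
V0=4.3686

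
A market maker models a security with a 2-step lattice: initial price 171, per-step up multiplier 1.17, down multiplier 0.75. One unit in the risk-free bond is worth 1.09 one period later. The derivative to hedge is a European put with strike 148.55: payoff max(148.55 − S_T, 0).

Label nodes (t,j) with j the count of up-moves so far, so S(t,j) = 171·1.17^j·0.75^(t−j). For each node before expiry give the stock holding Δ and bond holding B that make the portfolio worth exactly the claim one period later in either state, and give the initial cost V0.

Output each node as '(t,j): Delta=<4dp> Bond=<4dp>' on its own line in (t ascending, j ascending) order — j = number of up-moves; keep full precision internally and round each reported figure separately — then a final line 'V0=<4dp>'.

(0,0): Delta=-0.1274 Bond=23.3854
(1,0): Delta=-0.9721 Bond=133.8229
(1,1): Delta=0.0000 Bond=0.0000
V0=1.5990

No-arbitrage ⇒ martingale measure with p* = (R−d)/(u−d) = 0.8095.
At expiry t=2: V(2,0)=52.3625, V(2,1)=0.0000, V(2,2)=0.0000
  t=1,j=0: stock 128.2500 → up 150.0525 (V=0.0000), down 96.1875 (V=52.3625). Price 9.1503; hedge Δ=-0.9721, bond B=133.8229.
  t=1,j=1: stock 200.0700 → up 234.0819 (V=0.0000), down 150.0525 (V=0.0000). Price 0.0000; hedge Δ=0.0000, bond B=0.0000.
  t=0,j=0: stock 171.0000 → up 200.0700 (V=0.0000), down 128.2500 (V=9.1503). Price 1.5990; hedge Δ=-0.1274, bond B=23.3854.
Check: Δ(0,0)·S0 + B(0,0) = 1.5990 = V0.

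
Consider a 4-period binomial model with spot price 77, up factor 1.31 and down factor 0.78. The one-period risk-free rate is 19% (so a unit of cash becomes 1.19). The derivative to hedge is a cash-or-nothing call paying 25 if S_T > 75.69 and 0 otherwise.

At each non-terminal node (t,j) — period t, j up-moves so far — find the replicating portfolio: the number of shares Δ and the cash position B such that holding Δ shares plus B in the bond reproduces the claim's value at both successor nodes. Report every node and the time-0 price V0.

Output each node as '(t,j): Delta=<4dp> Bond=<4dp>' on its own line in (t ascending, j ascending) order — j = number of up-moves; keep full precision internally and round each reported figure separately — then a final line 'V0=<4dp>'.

(0,0): Delta=0.0432 Bond=8.6561
(1,0): Delta=0.1943 Bond=1.2298
(1,1): Delta=0.0169 Bond=12.9556
(2,0): Delta=0.6546 Bond=-20.0989
(2,1): Delta=0.1141 Bond=7.7743
(2,2): Delta=0.0000 Bond=17.6541
(3,0): Delta=0.0000 Bond=0.0000
(3,1): Delta=0.7686 Bond=-30.9180
(3,2): Delta=0.0000 Bond=21.0084
(3,3): Delta=0.0000 Bond=21.0084
V0=11.9862

Since d<R<u, set p* = (R−d)/(u−d) = 0.7736; price each node as the discounted p*-expectation of its children.
Payoff layer (t=4): V(4,0)=0.0000, V(4,1)=0.0000, V(4,2)=25.0000, V(4,3)=25.0000, V(4,4)=25.0000
  t=3,j=0: stock 36.5405 → up 47.8681 (V=0.0000), down 28.5016 (V=0.0000). Price 0.0000; hedge Δ=0.0000, bond B=0.0000.
  t=3,j=1: stock 61.3693 → up 80.3938 (V=25.0000), down 47.8681 (V=0.0000). Price 16.2518; hedge Δ=0.7686, bond B=-30.9180.
  t=3,j=2: stock 103.0690 → up 135.0203 (V=25.0000), down 80.3938 (V=25.0000). Price 21.0084; hedge Δ=0.0000, bond B=21.0084.
  t=3,j=3: stock 173.1030 → up 226.7649 (V=25.0000), down 135.0203 (V=25.0000). Price 21.0084; hedge Δ=0.0000, bond B=21.0084.
  t=2,j=0: stock 46.8468 → up 61.3693 (V=16.2518), down 36.5405 (V=0.0000). Price 10.5648; hedge Δ=0.6546, bond B=-20.0989.
  t=2,j=1: stock 78.6786 → up 103.0690 (V=21.0084), down 61.3693 (V=16.2518). Price 16.7491; hedge Δ=0.1141, bond B=7.7743.
  t=2,j=2: stock 132.1397 → up 173.1030 (V=21.0084), down 103.0690 (V=21.0084). Price 17.6541; hedge Δ=0.0000, bond B=17.6541.
  t=1,j=0: stock 60.0600 → up 78.6786 (V=16.7491), down 46.8468 (V=10.5648). Price 12.8982; hedge Δ=0.1943, bond B=1.2298.
  t=1,j=1: stock 100.8700 → up 132.1397 (V=17.6541), down 78.6786 (V=16.7491). Price 14.6632; hedge Δ=0.0169, bond B=12.9556.
  t=0,j=0: stock 77.0000 → up 100.8700 (V=14.6632), down 60.0600 (V=12.8982). Price 11.9862; hedge Δ=0.0432, bond B=8.6561.
Each (Δ,B) replicates both successor values, so the strategy is self-financing and V0 is arbitrage-free.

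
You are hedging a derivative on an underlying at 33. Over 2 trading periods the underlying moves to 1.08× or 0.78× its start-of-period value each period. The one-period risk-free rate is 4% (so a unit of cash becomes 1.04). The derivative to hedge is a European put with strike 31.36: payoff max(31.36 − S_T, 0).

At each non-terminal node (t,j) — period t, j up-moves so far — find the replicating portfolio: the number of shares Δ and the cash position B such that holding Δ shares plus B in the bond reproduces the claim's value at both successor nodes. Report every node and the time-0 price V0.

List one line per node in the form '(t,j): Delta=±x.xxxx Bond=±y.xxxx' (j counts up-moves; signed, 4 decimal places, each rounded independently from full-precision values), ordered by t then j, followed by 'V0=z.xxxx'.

(0,0): Delta=-0.3997 Bond=14.1374
(1,0): Delta=-1.0000 Bond=30.1538
(1,1): Delta=-0.3330 Bond=12.3258
V0=0.9463

Under the risk-neutral measure, an up-move has probability p* = (R−d)/(u−d) = 0.8667 and values discount at R = 1.04.
At expiry t=2: V(2,0)=11.2828, V(2,1)=3.5608, V(2,2)=0.0000
(1,0): S=25.7400. Δ = (V_up−V_dn)/(S_up−S_dn) = (3.5608−11.2828)/(27.7992−20.0772) = -1.0000. V = [p*·3.5608 + (1−p*)·11.2828]/1.04 = 4.4138. B = V − Δ·S = 30.1538.
(1,1): S=35.6400. Δ = (V_up−V_dn)/(S_up−S_dn) = (0.0000−3.5608)/(38.4912−27.7992) = -0.3330. V = [p*·0.0000 + (1−p*)·3.5608]/1.04 = 0.4565. B = V − Δ·S = 12.3258.
(0,0): S=33.0000. Δ = (V_up−V_dn)/(S_up−S_dn) = (0.4565−4.4138)/(35.6400−25.7400) = -0.3997. V = [p*·0.4565 + (1−p*)·4.4138]/1.04 = 0.9463. B = V − Δ·S = 14.1374.
The time-0 hedge costs 0.9463, which is the no-arbitrage price.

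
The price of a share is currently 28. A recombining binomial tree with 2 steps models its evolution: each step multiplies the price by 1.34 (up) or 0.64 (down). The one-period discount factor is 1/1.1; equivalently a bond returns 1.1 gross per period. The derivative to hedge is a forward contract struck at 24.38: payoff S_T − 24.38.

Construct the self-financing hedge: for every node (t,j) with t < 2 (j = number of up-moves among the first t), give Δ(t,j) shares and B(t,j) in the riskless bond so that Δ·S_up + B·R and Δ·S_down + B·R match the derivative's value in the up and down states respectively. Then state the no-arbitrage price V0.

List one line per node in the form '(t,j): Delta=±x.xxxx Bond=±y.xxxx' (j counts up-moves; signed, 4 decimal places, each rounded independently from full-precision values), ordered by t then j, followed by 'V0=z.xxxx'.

(0,0): Delta=1.0000 Bond=-20.1488
(1,0): Delta=1.0000 Bond=-22.1636
(1,1): Delta=1.0000 Bond=-22.1636
V0=7.8512

The replicating-portfolio and risk-neutral prices coincide; use p* = (1.1−0.64)/(1.34−0.64) = 0.6571 for the latter.
At expiry t=2: V(2,0)=-12.9112, V(2,1)=-0.3672, V(2,2)=25.8968
Node (1,0) S=17.9200: V=(p*·-0.3672+(1−p*)·-12.9112)/1.1=-4.2436; Δ=(-0.3672−-12.9112)/(24.0128−11.4688)=1.0000; B=V−Δ·S=-22.1636
Node (1,1) S=37.5200: V=(p*·25.8968+(1−p*)·-0.3672)/1.1=15.3564; Δ=(25.8968−-0.3672)/(50.2768−24.0128)=1.0000; B=V−Δ·S=-22.1636
Node (0,0) S=28.0000: V=(p*·15.3564+(1−p*)·-4.2436)/1.1=7.8512; Δ=(15.3564−-4.2436)/(37.5200−17.9200)=1.0000; B=V−Δ·S=-20.1488
Each (Δ,B) replicates both successor values, so the strategy is self-financing and V0 is arbitrage-free.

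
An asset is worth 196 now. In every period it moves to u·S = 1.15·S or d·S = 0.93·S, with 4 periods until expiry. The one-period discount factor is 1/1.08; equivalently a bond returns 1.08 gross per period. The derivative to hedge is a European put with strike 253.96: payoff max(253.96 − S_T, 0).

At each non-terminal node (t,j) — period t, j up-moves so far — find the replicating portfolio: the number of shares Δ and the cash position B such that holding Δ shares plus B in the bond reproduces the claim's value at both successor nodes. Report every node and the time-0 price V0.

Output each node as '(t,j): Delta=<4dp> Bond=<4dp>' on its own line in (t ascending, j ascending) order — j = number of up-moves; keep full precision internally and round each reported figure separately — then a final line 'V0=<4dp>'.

(0,0): Delta=-0.4273 Bond=95.4239
(1,0): Delta=-0.7688 Bond=165.3080
(1,1): Delta=-0.2984 Bond=74.0078
(2,0): Delta=-1.0000 Bond=217.7298
(2,1): Delta=-0.6815 Bond=160.2406
(2,2): Delta=-0.1538 Bond=42.4494
(3,0): Delta=-1.0000 Bond=235.1481
(3,1): Delta=-1.0000 Bond=235.1481
(3,2): Delta=-0.5613 Bond=144.0853
(3,3): Delta=0.0000 Bond=0.0000
V0=11.6794

Under the risk-neutral measure, an up-move has probability p* = (R−d)/(u−d) = 0.6818 and values discount at R = 1.08.
Terminal values V(4,·): V(4,0)=107.3418, V(4,1)=72.6579, V(4,2)=29.7693, V(4,3)=0.0000, V(4,4)=0.0000
Node (3,0) S=157.6540: V=(p*·72.6579+(1−p*)·107.3418)/1.08=77.4942; Δ=(72.6579−107.3418)/(181.3021−146.6182)=-1.0000; B=V−Δ·S=235.1481
Node (3,1) S=194.9485: V=(p*·29.7693+(1−p*)·72.6579)/1.08=40.1997; Δ=(29.7693−72.6579)/(224.1907−181.3021)=-1.0000; B=V−Δ·S=235.1481
Node (3,2) S=241.0653: V=(p*·0.0000+(1−p*)·29.7693)/1.08=8.7704; Δ=(0.0000−29.7693)/(277.2251−224.1907)=-0.5613; B=V−Δ·S=144.0853
Node (3,3) S=298.0915: V=(p*·0.0000+(1−p*)·0.0000)/1.08=0.0000; Δ=(0.0000−0.0000)/(342.8052−277.2251)=0.0000; B=V−Δ·S=0.0000
Node (2,0) S=169.5204: V=(p*·40.1997+(1−p*)·77.4942)/1.08=48.2094; Δ=(40.1997−77.4942)/(194.9485−157.6540)=-1.0000; B=V−Δ·S=217.7298
Node (2,1) S=209.6220: V=(p*·8.7704+(1−p*)·40.1997)/1.08=17.3802; Δ=(8.7704−40.1997)/(241.0653−194.9485)=-0.6815; B=V−Δ·S=160.2406
Node (2,2) S=259.2100: V=(p*·0.0000+(1−p*)·8.7704)/1.08=2.5839; Δ=(0.0000−8.7704)/(298.0915−241.0653)=-0.1538; B=V−Δ·S=42.4494
Node (1,0) S=182.2800: V=(p*·17.3802+(1−p*)·48.2094)/1.08=25.1755; Δ=(17.3802−48.2094)/(209.6220−169.5204)=-0.7688; B=V−Δ·S=165.3080
Node (1,1) S=225.4000: V=(p*·2.5839+(1−p*)·17.3802)/1.08=6.7517; Δ=(2.5839−17.3802)/(259.2100−209.6220)=-0.2984; B=V−Δ·S=74.0078
Node (0,0) S=196.0000: V=(p*·6.7517+(1−p*)·25.1755)/1.08=11.6794; Δ=(6.7517−25.1755)/(225.4000−182.2800)=-0.4273; B=V−Δ·S=95.4239
Check: Δ(0,0)·S0 + B(0,0) = 11.6794 = V0.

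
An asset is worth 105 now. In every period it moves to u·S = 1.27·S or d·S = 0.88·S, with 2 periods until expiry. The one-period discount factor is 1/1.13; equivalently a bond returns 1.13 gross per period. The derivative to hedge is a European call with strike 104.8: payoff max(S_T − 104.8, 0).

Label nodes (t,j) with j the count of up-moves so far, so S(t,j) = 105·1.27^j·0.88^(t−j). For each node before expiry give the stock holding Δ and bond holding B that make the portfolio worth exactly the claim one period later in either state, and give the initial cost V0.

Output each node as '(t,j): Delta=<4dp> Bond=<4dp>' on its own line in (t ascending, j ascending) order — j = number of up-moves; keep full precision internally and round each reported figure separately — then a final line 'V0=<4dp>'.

The replicating-portfolio and risk-neutral prices coincide; use p* = (1.13−0.88)/(1.27−0.88) = 0.6410 for the latter.
Payoff layer (t=2): V(2,0)=0.0000, V(2,1)=12.5480, V(2,2)=64.5545
  t=1,j=0: stock 92.4000 → up 117.3480 (V=12.5480), down 81.3120 (V=0.0000). Price 7.1182; hedge Δ=0.3482, bond B=-25.0561.
  t=1,j=1: stock 133.3500 → up 169.3545 (V=64.5545), down 117.3480 (V=12.5480). Price 40.6066; hedge Δ=1.0000, bond B=-92.7434.
  t=0,j=0: stock 105.0000 → up 133.3500 (V=40.6066), down 92.4000 (V=7.1182). Price 25.2966; hedge Δ=0.8178, bond B=-60.5711.
Root portfolio cost Δ·105+B reproduces V0=25.2966.

(0,0): Delta=0.8178 Bond=-60.5711
(1,0): Delta=0.3482 Bond=-25.0561
(1,1): Delta=1.0000 Bond=-92.7434
V0=25.2966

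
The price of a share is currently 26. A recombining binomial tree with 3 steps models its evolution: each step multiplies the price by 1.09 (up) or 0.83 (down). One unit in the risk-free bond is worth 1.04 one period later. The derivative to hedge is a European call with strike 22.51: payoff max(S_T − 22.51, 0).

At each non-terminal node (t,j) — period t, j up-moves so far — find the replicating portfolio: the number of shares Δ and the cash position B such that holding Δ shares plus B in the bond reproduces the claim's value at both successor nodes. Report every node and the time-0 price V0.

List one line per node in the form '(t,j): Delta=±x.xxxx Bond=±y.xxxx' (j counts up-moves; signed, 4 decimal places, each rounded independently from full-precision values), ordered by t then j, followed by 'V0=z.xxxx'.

(0,0): Delta=0.8496 Bond=-15.8135
(1,0): Delta=0.4331 Bond=-7.4596
(1,1): Delta=0.9251 Bond=-18.5856
(2,0): Delta=0.0000 Bond=0.0000
(2,1): Delta=0.5117 Bond=-9.6052
(2,2): Delta=1.0000 Bond=-21.6442
V0=6.2749

No-arbitrage ⇒ martingale measure with p* = (R−d)/(u−d) = 0.8077.
Terminal values V(3,·): V(3,0)=0.0000, V(3,1)=0.0000, V(3,2)=3.1292, V(3,3)=11.1608
(2,0): S=17.9114. Δ = (V_up−V_dn)/(S_up−S_dn) = (0.0000−0.0000)/(19.5234−14.8665) = 0.0000. V = [p*·0.0000 + (1−p*)·0.0000]/1.04 = 0.0000. B = V − Δ·S = 0.0000.
(2,1): S=23.5222. Δ = (V_up−V_dn)/(S_up−S_dn) = (3.1292−0.0000)/(25.6392−19.5234) = 0.5117. V = [p*·3.1292 + (1−p*)·0.0000]/1.04 = 2.4302. B = V − Δ·S = -9.6052.
(2,2): S=30.8906. Δ = (V_up−V_dn)/(S_up−S_dn) = (11.1608−3.1292)/(33.6708−25.6392) = 1.0000. V = [p*·11.1608 + (1−p*)·3.1292]/1.04 = 9.2464. B = V − Δ·S = -21.6442.
(1,0): S=21.5800. Δ = (V_up−V_dn)/(S_up−S_dn) = (2.4302−0.0000)/(23.5222−17.9114) = 0.4331. V = [p*·2.4302 + (1−p*)·0.0000]/1.04 = 1.8874. B = V − Δ·S = -7.4596.
(1,1): S=28.3400. Δ = (V_up−V_dn)/(S_up−S_dn) = (9.2464−2.4302)/(30.8906−23.5222) = 0.9251. V = [p*·9.2464 + (1−p*)·2.4302]/1.04 = 7.6304. B = V − Δ·S = -18.5856.
(0,0): S=26.0000. Δ = (V_up−V_dn)/(S_up−S_dn) = (7.6304−1.8874)/(28.3400−21.5800) = 0.8496. V = [p*·7.6304 + (1−p*)·1.8874]/1.04 = 6.2749. B = V − Δ·S = -15.8135.
Check: Δ(0,0)·S0 + B(0,0) = 6.2749 = V0.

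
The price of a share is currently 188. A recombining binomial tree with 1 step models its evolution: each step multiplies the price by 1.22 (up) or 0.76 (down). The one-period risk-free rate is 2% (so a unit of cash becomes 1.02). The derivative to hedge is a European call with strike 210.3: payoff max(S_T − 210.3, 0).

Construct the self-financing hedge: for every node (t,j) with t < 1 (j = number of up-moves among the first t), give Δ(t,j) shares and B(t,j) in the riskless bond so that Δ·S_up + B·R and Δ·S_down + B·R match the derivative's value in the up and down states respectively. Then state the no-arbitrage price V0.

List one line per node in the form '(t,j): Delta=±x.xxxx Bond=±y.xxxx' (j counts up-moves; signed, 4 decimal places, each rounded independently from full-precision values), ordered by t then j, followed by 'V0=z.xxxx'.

Risk-neutral probability p* = (R−d)/(u−d) = (1.02−0.76)/(1.22−0.76) = 0.5652.
Terminal payoffs: V(1,0)=0.0000, V(1,1)=19.0600
(0,0): S=188.0000. Δ = (V_up−V_dn)/(S_up−S_dn) = (19.0600−0.0000)/(229.3600−142.8800) = 0.2204. V = [p*·19.0600 + (1−p*)·0.0000]/1.02 = 10.5618. B = V − Δ·S = -30.8730.
Self-financing check: at every node Δ·S+B equals the discounted successor values.

(0,0): Delta=0.2204 Bond=-30.8730
V0=10.5618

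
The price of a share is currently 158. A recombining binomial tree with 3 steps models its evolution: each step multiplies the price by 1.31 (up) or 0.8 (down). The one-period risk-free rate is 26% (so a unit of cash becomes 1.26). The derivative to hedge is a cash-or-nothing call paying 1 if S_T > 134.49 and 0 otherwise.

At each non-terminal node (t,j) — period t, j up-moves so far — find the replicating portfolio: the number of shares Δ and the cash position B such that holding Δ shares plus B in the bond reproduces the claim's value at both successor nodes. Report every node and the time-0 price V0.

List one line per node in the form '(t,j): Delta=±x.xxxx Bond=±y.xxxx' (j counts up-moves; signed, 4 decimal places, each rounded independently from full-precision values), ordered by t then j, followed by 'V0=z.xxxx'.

(0,0): Delta=0.0014 Bond=0.2680
(1,0): Delta=0.0111 Bond=-0.8912
(1,1): Delta=0.0007 Bond=0.4713
(2,0): Delta=0.0000 Bond=0.0000
(2,1): Delta=0.0118 Bond=-1.2449
(2,2): Delta=0.0000 Bond=0.7937
V0=0.4864

The replicating-portfolio and risk-neutral prices coincide; use p* = (1.26−0.8)/(1.31−0.8) = 0.9020 for the latter.
At expiry t=3: V(3,0)=0.0000, V(3,1)=0.0000, V(3,2)=1.0000, V(3,3)=1.0000
  t=2,j=0: stock 101.1200 → up 132.4672 (V=0.0000), down 80.8960 (V=0.0000). Price 0.0000; hedge Δ=0.0000, bond B=0.0000.
  t=2,j=1: stock 165.5840 → up 216.9150 (V=1.0000), down 132.4672 (V=0.0000). Price 0.7158; hedge Δ=0.0118, bond B=-1.2449.
  t=2,j=2: stock 271.1438 → up 355.1984 (V=1.0000), down 216.9150 (V=1.0000). Price 0.7937; hedge Δ=0.0000, bond B=0.7937.
  t=1,j=0: stock 126.4000 → up 165.5840 (V=0.7158), down 101.1200 (V=0.0000). Price 0.5124; hedge Δ=0.0111, bond B=-0.8912.
  t=1,j=1: stock 206.9800 → up 271.1438 (V=0.7937), down 165.5840 (V=0.7158). Price 0.6238; hedge Δ=0.0007, bond B=0.4713.
  t=0,j=0: stock 158.0000 → up 206.9800 (V=0.6238), down 126.4000 (V=0.5124). Price 0.4864; hedge Δ=0.0014, bond B=0.2680.
Each (Δ,B) replicates both successor values, so the strategy is self-financing and V0 is arbitrage-free.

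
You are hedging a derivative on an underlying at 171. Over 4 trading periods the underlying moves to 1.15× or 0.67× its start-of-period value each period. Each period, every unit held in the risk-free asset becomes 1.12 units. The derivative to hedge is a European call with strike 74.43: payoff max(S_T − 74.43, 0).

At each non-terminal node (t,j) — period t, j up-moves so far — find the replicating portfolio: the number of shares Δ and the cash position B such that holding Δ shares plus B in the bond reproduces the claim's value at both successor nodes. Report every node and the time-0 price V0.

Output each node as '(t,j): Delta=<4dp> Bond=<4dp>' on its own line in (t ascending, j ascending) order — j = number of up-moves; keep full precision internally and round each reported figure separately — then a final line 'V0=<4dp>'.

The replicating-portfolio and risk-neutral prices coincide; use p* = (1.12−0.67)/(1.15−0.67) = 0.9375 for the latter.
Terminal payoffs: V(4,0)=0.0000, V(4,1)=0.0000, V(4,2)=27.0876, V(4,3)=99.8166, V(4,4)=224.6501
(3,0): S=51.4305. Δ = (V_up−V_dn)/(S_up−S_dn) = (0.0000−0.0000)/(59.1450−34.4584) = 0.0000. V = [p*·0.0000 + (1−p*)·0.0000]/1.12 = 0.0000. B = V − Δ·S = 0.0000.
(3,1): S=88.2762. Δ = (V_up−V_dn)/(S_up−S_dn) = (27.0876−0.0000)/(101.5176−59.1450) = 0.6393. V = [p*·27.0876 + (1−p*)·0.0000]/1.12 = 22.6738. B = V − Δ·S = -33.7587.
(3,2): S=151.5188. Δ = (V_up−V_dn)/(S_up−S_dn) = (99.8166−27.0876)/(174.2466−101.5176) = 1.0000. V = [p*·99.8166 + (1−p*)·27.0876]/1.12 = 85.0635. B = V − Δ·S = -66.4554.
(3,3): S=260.0696. Δ = (V_up−V_dn)/(S_up−S_dn) = (224.6501−99.8166)/(299.0801−174.2466) = 1.0000. V = [p*·224.6501 + (1−p*)·99.8166]/1.12 = 193.6143. B = V − Δ·S = -66.4554.
(2,0): S=76.7619. Δ = (V_up−V_dn)/(S_up−S_dn) = (22.6738−0.0000)/(88.2762−51.4305) = 0.6154. V = [p*·22.6738 + (1−p*)·0.0000]/1.12 = 18.9792. B = V − Δ·S = -28.2579.
(2,1): S=131.7555. Δ = (V_up−V_dn)/(S_up−S_dn) = (85.0635−22.6738)/(151.5188−88.2762) = 0.9865. V = [p*·85.0635 + (1−p*)·22.6738]/1.12 = 72.4680. B = V − Δ·S = -57.5106.
(2,2): S=226.1475. Δ = (V_up−V_dn)/(S_up−S_dn) = (193.6143−85.0635)/(260.0696−151.5188) = 1.0000. V = [p*·193.6143 + (1−p*)·85.0635]/1.12 = 166.8124. B = V − Δ·S = -59.3351.
(1,0): S=114.5700. Δ = (V_up−V_dn)/(S_up−S_dn) = (72.4680−18.9792)/(131.7555−76.7619) = 0.9726. V = [p*·72.4680 + (1−p*)·18.9792]/1.12 = 61.7187. B = V − Δ·S = -49.7163.
(1,1): S=196.6500. Δ = (V_up−V_dn)/(S_up−S_dn) = (166.8124−72.4680)/(226.1475−131.7555) = 0.9995. V = [p*·166.8124 + (1−p*)·72.4680]/1.12 = 143.6749. B = V − Δ·S = -52.8760.
(0,0): S=171.0000. Δ = (V_up−V_dn)/(S_up−S_dn) = (143.6749−61.7187)/(196.6500−114.5700) = 0.9985. V = [p*·143.6749 + (1−p*)·61.7187]/1.12 = 123.7077. B = V − Δ·S = -47.0344.
The time-0 hedge costs 123.7077, which is the no-arbitrage price.

(0,0): Delta=0.9985 Bond=-47.0344
(1,0): Delta=0.9726 Bond=-49.7163
(1,1): Delta=0.9995 Bond=-52.8760
(2,0): Delta=0.6154 Bond=-28.2579
(2,1): Delta=0.9865 Bond=-57.5106
(2,2): Delta=1.0000 Bond=-59.3351
(3,0): Delta=0.0000 Bond=0.0000
(3,1): Delta=0.6393 Bond=-33.7587
(3,2): Delta=1.0000 Bond=-66.4554
(3,3): Delta=1.0000 Bond=-66.4554
V0=123.7077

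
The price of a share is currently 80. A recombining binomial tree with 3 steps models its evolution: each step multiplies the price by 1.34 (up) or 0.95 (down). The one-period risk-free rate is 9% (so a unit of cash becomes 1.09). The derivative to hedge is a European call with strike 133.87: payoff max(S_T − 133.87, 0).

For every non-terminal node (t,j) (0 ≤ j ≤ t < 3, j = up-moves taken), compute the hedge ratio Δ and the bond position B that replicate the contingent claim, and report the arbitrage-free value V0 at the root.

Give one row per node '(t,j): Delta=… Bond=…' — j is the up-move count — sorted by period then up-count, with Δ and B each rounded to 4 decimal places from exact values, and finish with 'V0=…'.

Since d<R<u, set p* = (R−d)/(u−d) = 0.3590; price each node as the discounted p*-expectation of its children.
Payoff layer (t=3): V(3,0)=0.0000, V(3,1)=0.0000, V(3,2)=2.5956, V(3,3)=58.6183
  t=2,j=0: stock 72.2000 → up 96.7480 (V=0.0000), down 68.5900 (V=0.0000). Price 0.0000; hedge Δ=0.0000, bond B=0.0000.
  t=2,j=1: stock 101.8400 → up 136.4656 (V=2.5956), down 96.7480 (V=0.0000). Price 0.8548; hedge Δ=0.0654, bond B=-5.8006.
  t=2,j=2: stock 143.6480 → up 192.4883 (V=58.6183), down 136.4656 (V=2.5956). Price 20.8315; hedge Δ=1.0000, bond B=-122.8165.
  t=1,j=0: stock 76.0000 → up 101.8400 (V=0.8548), down 72.2000 (V=0.0000). Price 0.2815; hedge Δ=0.0288, bond B=-1.9103.
  t=1,j=1: stock 107.2000 → up 143.6480 (V=20.8315), down 101.8400 (V=0.8548). Price 7.3632; hedge Δ=0.4778, bond B=-43.8590.
  t=0,j=0: stock 80.0000 → up 107.2000 (V=7.3632), down 76.0000 (V=0.2815). Price 2.5905; hedge Δ=0.2270, bond B=-15.5677.
Root portfolio cost Δ·80+B reproduces V0=2.5905.

(0,0): Delta=0.2270 Bond=-15.5677
(1,0): Delta=0.0288 Bond=-1.9103
(1,1): Delta=0.4778 Bond=-43.8590
(2,0): Delta=0.0000 Bond=0.0000
(2,1): Delta=0.0654 Bond=-5.8006
(2,2): Delta=1.0000 Bond=-122.8165
V0=2.5905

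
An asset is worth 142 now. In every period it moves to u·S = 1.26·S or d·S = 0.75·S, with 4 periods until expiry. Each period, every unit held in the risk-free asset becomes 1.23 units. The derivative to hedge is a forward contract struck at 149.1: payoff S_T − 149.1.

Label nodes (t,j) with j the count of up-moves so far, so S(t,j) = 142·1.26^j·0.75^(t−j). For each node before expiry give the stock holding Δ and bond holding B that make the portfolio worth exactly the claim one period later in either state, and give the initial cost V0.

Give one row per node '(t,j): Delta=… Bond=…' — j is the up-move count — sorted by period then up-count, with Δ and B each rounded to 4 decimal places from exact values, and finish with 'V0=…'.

(0,0): Delta=1.0000 Bond=-65.1414
(1,0): Delta=1.0000 Bond=-80.1239
(1,1): Delta=1.0000 Bond=-80.1239
(2,0): Delta=1.0000 Bond=-98.5524
(2,1): Delta=1.0000 Bond=-98.5524
(2,2): Delta=1.0000 Bond=-98.5524
(3,0): Delta=1.0000 Bond=-121.2195
(3,1): Delta=1.0000 Bond=-121.2195
(3,2): Delta=1.0000 Bond=-121.2195
(3,3): Delta=1.0000 Bond=-121.2195
V0=76.8586

No-arbitrage ⇒ martingale measure with p* = (R−d)/(u−d) = 0.9412.
At expiry t=4: V(4,0)=-104.1703, V(4,1)=-73.6181, V(4,2)=-22.2904, V(4,3)=63.9400, V(4,4)=208.8073
(3,0): S=59.9062. Δ = (V_up−V_dn)/(S_up−S_dn) = (-73.6181−-104.1703)/(75.4819−44.9297) = 1.0000. V = [p*·-73.6181 + (1−p*)·-104.1703]/1.23 = -61.3133. B = V − Δ·S = -121.2195.
(3,1): S=100.6425. Δ = (V_up−V_dn)/(S_up−S_dn) = (-22.2904−-73.6181)/(126.8096−75.4819) = 1.0000. V = [p*·-22.2904 + (1−p*)·-73.6181]/1.23 = -20.5770. B = V − Δ·S = -121.2195.
(3,2): S=169.0794. Δ = (V_up−V_dn)/(S_up−S_dn) = (63.9400−-22.2904)/(213.0400−126.8096) = 1.0000. V = [p*·63.9400 + (1−p*)·-22.2904]/1.23 = 47.8599. B = V − Δ·S = -121.2195.
(3,3): S=284.0534. Δ = (V_up−V_dn)/(S_up−S_dn) = (208.8073−63.9400)/(357.9073−213.0400) = 1.0000. V = [p*·208.8073 + (1−p*)·63.9400]/1.23 = 162.8339. B = V − Δ·S = -121.2195.
(2,0): S=79.8750. Δ = (V_up−V_dn)/(S_up−S_dn) = (-20.5770−-61.3133)/(100.6425−59.9062) = 1.0000. V = [p*·-20.5770 + (1−p*)·-61.3133]/1.23 = -18.6774. B = V − Δ·S = -98.5524.
(2,1): S=134.1900. Δ = (V_up−V_dn)/(S_up−S_dn) = (47.8599−-20.5770)/(169.0794−100.6425) = 1.0000. V = [p*·47.8599 + (1−p*)·-20.5770]/1.23 = 35.6376. B = V − Δ·S = -98.5524.
(2,2): S=225.4392. Δ = (V_up−V_dn)/(S_up−S_dn) = (162.8339−47.8599)/(284.0534−169.0794) = 1.0000. V = [p*·162.8339 + (1−p*)·47.8599]/1.23 = 126.8868. B = V − Δ·S = -98.5524.
(1,0): S=106.5000. Δ = (V_up−V_dn)/(S_up−S_dn) = (35.6376−-18.6774)/(134.1900−79.8750) = 1.0000. V = [p*·35.6376 + (1−p*)·-18.6774]/1.23 = 26.3761. B = V − Δ·S = -80.1239.
(1,1): S=178.9200. Δ = (V_up−V_dn)/(S_up−S_dn) = (126.8868−35.6376)/(225.4392−134.1900) = 1.0000. V = [p*·126.8868 + (1−p*)·35.6376]/1.23 = 98.7961. B = V − Δ·S = -80.1239.
(0,0): S=142.0000. Δ = (V_up−V_dn)/(S_up−S_dn) = (98.7961−26.3761)/(178.9200−106.5000) = 1.0000. V = [p*·98.7961 + (1−p*)·26.3761]/1.23 = 76.8586. B = V − Δ·S = -65.1414.
Check: Δ(0,0)·S0 + B(0,0) = 76.8586 = V0.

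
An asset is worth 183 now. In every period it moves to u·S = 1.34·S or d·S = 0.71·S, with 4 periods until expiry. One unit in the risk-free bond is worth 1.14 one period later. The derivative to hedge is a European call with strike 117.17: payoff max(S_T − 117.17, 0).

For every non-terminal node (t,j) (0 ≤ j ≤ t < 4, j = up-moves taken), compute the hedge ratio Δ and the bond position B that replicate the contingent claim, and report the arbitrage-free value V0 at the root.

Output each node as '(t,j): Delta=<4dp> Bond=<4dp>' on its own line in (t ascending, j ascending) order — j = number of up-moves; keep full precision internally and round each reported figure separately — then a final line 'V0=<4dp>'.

The replicating-portfolio and risk-neutral prices coincide; use p* = (1.14−0.71)/(1.34−0.71) = 0.6825 for the latter.
At expiry t=4: V(4,0)=0.0000, V(4,1)=0.0000, V(4,2)=48.4746, V(4,3)=195.4551, V(4,4)=472.8548
  t=3,j=0: stock 65.4977 → up 87.7669 (V=0.0000), down 46.5034 (V=0.0000). Price 0.0000; hedge Δ=0.0000, bond B=0.0000.
  t=3,j=1: stock 123.6154 → up 165.6446 (V=48.4746), down 87.7669 (V=0.0000). Price 29.0227; hedge Δ=0.6224, bond B=-47.9212.
  t=3,j=2: stock 233.3023 → up 312.6251 (V=195.4551), down 165.6446 (V=48.4746). Price 130.5216; hedge Δ=1.0000, bond B=-102.7807.
  t=3,j=3: stock 440.3170 → up 590.0248 (V=472.8548), down 312.6251 (V=195.4551). Price 337.5363; hedge Δ=1.0000, bond B=-102.7807.
  t=2,j=0: stock 92.2503 → up 123.6154 (V=29.0227), down 65.4977 (V=0.0000). Price 17.3764; hedge Δ=0.4994, bond B=-28.6913.
  t=2,j=1: stock 174.1062 → up 233.3023 (V=130.5216), down 123.6154 (V=29.0227). Price 86.2278; hedge Δ=0.9254, bond B=-74.8816.
  t=2,j=2: stock 328.5948 → up 440.3170 (V=337.5363), down 233.3023 (V=130.5216). Price 238.4363; hedge Δ=1.0000, bond B=-90.1585.
  t=1,j=0: stock 129.9300 → up 174.1062 (V=86.2278), down 92.2503 (V=17.3764). Price 56.4651; hedge Δ=0.8411, bond B=-52.8228.
  t=1,j=1: stock 245.2200 → up 328.5948 (V=238.4363), down 174.1062 (V=86.2278). Price 166.7685; hedge Δ=0.9852, bond B=-74.8322.
  t=0,j=0: stock 183.0000 → up 245.2200 (V=166.7685), down 129.9300 (V=56.4651). Price 115.5716; hedge Δ=0.9567, bond B=-59.5132.
Check: Δ(0,0)·S0 + B(0,0) = 115.5716 = V0.

(0,0): Delta=0.9567 Bond=-59.5132
(1,0): Delta=0.8411 Bond=-52.8228
(1,1): Delta=0.9852 Bond=-74.8322
(2,0): Delta=0.4994 Bond=-28.6913
(2,1): Delta=0.9254 Bond=-74.8816
(2,2): Delta=1.0000 Bond=-90.1585
(3,0): Delta=0.0000 Bond=0.0000
(3,1): Delta=0.6224 Bond=-47.9212
(3,2): Delta=1.0000 Bond=-102.7807
(3,3): Delta=1.0000 Bond=-102.7807
V0=115.5716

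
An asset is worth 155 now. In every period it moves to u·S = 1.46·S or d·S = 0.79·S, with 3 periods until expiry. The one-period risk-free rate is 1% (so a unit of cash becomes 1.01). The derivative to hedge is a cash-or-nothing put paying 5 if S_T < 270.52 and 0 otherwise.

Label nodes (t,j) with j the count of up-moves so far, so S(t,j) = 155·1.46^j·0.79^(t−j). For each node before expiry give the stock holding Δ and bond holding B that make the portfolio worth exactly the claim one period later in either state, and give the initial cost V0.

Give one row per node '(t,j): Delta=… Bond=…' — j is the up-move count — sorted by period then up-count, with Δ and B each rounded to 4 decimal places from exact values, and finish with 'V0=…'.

Under the risk-neutral measure, an up-move has probability p* = (R−d)/(u−d) = 0.3284 and values discount at R = 1.01.
Payoff layer (t=3): V(3,0)=5.0000, V(3,1)=5.0000, V(3,2)=5.0000, V(3,3)=0.0000
Node (2,0) S=96.7355: V=(p*·5.0000+(1−p*)·5.0000)/1.01=4.9505; Δ=(5.0000−5.0000)/(141.2338−76.4210)=0.0000; B=V−Δ·S=4.9505
Node (2,1) S=178.7770: V=(p*·5.0000+(1−p*)·5.0000)/1.01=4.9505; Δ=(5.0000−5.0000)/(261.0144−141.2338)=0.0000; B=V−Δ·S=4.9505
Node (2,2) S=330.3980: V=(p*·0.0000+(1−p*)·5.0000)/1.01=3.3250; Δ=(0.0000−5.0000)/(482.3811−261.0144)=-0.0226; B=V−Δ·S=10.7876
Node (1,0) S=122.4500: V=(p*·4.9505+(1−p*)·4.9505)/1.01=4.9015; Δ=(4.9505−4.9505)/(178.7770−96.7355)=0.0000; B=V−Δ·S=4.9015
Node (1,1) S=226.3000: V=(p*·3.3250+(1−p*)·4.9505)/1.01=4.3730; Δ=(3.3250−4.9505)/(330.3980−178.7770)=-0.0107; B=V−Δ·S=6.7992
Node (0,0) S=155.0000: V=(p*·4.3730+(1−p*)·4.9015)/1.01=4.6811; Δ=(4.3730−4.9015)/(226.3000−122.4500)=-0.0051; B=V−Δ·S=5.4699
Self-financing check: at every node Δ·S+B equals the discounted successor values.

(0,0): Delta=-0.0051 Bond=5.4699
(1,0): Delta=0.0000 Bond=4.9015
(1,1): Delta=-0.0107 Bond=6.7992
(2,0): Delta=0.0000 Bond=4.9505
(2,1): Delta=0.0000 Bond=4.9505
(2,2): Delta=-0.0226 Bond=10.7876
V0=4.6811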